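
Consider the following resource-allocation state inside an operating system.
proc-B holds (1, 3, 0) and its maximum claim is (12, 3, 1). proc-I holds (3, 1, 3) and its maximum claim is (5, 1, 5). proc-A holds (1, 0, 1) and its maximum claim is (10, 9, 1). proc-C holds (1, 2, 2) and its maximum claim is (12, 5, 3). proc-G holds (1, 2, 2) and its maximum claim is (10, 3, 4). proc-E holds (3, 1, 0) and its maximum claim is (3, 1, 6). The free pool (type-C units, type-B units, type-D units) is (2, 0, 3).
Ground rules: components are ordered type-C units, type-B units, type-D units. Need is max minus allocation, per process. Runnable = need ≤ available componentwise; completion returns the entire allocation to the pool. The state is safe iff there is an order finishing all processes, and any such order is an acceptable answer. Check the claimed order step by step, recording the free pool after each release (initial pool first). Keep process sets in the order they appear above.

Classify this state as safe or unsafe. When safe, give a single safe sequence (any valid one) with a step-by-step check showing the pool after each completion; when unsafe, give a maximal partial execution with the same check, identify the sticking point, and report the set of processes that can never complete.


UNSAFE.
Key observation: no order helps: past proc-I, proc-E, the free pool tops out at (8, 2, 6), below what each blocked process needs in type-C units.
Going as far as possible: proc-I, proc-E; after that, nothing fits. Step-by-step check:
  pool = (2, 0, 3)
  proc-I: need (2, 0, 2) fits (2, 0, 3); releases (3, 1, 3), pool now (5, 1, 6)
  proc-E: need (0, 0, 6) fits (5, 1, 6); releases (3, 1, 0), pool now (8, 2, 6)
  proc-B still needs (11, 0, 1) but only (8, 2, 6) is free — short on type-C units
  proc-A still needs (9, 9, 0) but only (8, 2, 6) is free — short on type-C units and type-B units
  proc-C still needs (11, 3, 1) but only (8, 2, 6) is free — short on type-C units and type-B units
  proc-G still needs (9, 1, 2) but only (8, 2, 6) is free — short on type-C units
Never able to finish: proc-B, proc-A, proc-C and proc-G.


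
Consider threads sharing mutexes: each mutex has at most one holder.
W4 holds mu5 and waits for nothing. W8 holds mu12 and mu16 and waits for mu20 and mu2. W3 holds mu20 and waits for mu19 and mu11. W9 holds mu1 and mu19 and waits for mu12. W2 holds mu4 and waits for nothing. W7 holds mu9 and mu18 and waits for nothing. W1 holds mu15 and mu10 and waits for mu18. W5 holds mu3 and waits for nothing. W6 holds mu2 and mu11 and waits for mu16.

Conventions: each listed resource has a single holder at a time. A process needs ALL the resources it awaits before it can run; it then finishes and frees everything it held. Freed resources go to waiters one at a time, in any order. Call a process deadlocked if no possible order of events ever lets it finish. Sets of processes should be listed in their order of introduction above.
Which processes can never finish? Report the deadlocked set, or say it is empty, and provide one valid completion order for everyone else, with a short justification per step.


Deadlocked: W8, W3, W9 and W6.
Key observation: the knot is the closed ring of waits W8 -> W3 -> W9 -> W8; W6 is caught in further circular waits.
One completion order for the rest: W5, W7, W4, W2, W1.
Check, step by step:
  W5: no waits; runs immediately, freeing mu3
  W7: no waits; runs immediately, freeing mu9 and mu18
  W4: no waits; runs immediately, freeing mu5
  W2: no waits; runs immediately, freeing mu4
  run W1 (all its waits — mu18 — are resolved); releases mu15 and mu10


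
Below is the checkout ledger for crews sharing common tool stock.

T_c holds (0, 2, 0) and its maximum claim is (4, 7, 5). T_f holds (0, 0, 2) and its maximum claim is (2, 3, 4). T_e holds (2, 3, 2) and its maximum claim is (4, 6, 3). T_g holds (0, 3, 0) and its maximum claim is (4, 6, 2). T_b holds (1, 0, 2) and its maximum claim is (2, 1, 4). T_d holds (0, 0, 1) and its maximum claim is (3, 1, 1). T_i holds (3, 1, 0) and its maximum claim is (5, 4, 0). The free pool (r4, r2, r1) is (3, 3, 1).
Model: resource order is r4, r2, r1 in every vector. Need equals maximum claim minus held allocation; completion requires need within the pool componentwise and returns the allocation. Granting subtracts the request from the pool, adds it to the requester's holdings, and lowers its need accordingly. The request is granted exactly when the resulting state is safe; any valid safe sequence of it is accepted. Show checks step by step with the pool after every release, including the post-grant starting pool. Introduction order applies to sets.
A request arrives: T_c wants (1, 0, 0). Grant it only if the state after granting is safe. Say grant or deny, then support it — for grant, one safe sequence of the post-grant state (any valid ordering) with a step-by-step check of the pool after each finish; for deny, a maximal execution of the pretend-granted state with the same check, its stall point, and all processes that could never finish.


GRANT. The post-grant state is safe; one safe sequence: T_e, T_f, T_i, T_b, T_c, T_d, T_g.
Key observation: the transfer keeps a workable pool ((2, 3, 1)); T_e starts the safe sequence.
Verifying the post-grant state step by step:
  pool = (2, 3, 1)
  T_e needs (2, 3, 1) <= (2, 3, 1) -> finishes; pool += (2, 3, 2) = (4, 6, 3)
  T_f needs (2, 3, 2) <= (4, 6, 3) -> finishes; pool += (0, 0, 2) = (4, 6, 5)
  T_i needs (2, 3, 0) <= (4, 6, 5) -> finishes; pool += (3, 1, 0) = (7, 7, 5)
  T_b needs (1, 1, 2) <= (7, 7, 5) -> finishes; pool += (1, 0, 2) = (8, 7, 7)
  T_c needs (3, 5, 5) <= (8, 7, 7) -> finishes; pool += (1, 2, 0) = (9, 9, 7)
  T_d needs (3, 1, 0) <= (9, 9, 7) -> finishes; pool += (0, 0, 1) = (9, 9, 8)
  T_g needs (4, 3, 2) <= (9, 9, 8) -> finishes; pool += (0, 3, 0) = (9, 12, 8)


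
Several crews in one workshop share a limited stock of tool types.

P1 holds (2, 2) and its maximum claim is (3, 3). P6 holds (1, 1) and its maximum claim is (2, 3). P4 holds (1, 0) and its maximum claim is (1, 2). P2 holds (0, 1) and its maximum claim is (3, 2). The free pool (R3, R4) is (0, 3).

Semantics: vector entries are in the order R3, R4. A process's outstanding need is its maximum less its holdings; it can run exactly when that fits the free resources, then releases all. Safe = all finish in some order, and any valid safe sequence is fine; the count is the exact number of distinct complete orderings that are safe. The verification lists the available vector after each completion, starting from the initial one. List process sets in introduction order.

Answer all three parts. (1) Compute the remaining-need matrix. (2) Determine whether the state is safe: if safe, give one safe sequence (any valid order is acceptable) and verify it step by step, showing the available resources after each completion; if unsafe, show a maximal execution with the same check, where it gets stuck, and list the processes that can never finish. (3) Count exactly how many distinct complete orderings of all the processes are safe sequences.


(1) Need matrix, components ordered R3, R4:
  P1: (1, 1)
  P6: (1, 2)
  P4: (0, 2)
  P2: (3, 1)
(2) The state is SAFE; one workable sequence: P4, P1, P2, P6.
Key observation: the order's first zero-slack moment is P1 ((1, 1) needed, (1, 3) free — a requested resource with nothing to spare).
Verifying each step:
  pool = (0, 3)
  P4: need (0, 2) fits (0, 3); releases (1, 0), pool now (1, 3)
  P1: need (1, 1) fits (1, 3); releases (2, 2), pool now (3, 5)
  P2: need (3, 1) fits (3, 5); releases (0, 1), pool now (3, 6)
  P6: need (1, 2) fits (3, 6); releases (1, 1), pool now (4, 7)
(3) Precisely 3 of the possible complete orderings are safe sequences.


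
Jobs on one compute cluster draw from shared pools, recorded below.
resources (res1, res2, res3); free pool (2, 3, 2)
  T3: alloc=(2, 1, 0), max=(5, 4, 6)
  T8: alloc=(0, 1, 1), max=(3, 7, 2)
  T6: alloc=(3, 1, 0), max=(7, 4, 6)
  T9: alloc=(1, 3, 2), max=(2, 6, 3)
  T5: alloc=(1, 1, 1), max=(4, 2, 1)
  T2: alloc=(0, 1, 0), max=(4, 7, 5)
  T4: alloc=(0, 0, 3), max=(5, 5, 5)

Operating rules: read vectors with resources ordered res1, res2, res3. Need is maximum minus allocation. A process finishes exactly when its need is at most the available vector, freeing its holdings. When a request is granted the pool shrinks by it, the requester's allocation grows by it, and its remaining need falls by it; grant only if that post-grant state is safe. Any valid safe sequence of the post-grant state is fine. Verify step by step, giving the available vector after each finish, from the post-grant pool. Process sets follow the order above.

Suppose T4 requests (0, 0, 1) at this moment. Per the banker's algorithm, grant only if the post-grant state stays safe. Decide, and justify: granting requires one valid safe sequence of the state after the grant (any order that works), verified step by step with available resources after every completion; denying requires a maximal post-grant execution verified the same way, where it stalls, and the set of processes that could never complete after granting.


DENY: after the grant no complete ordering would exist.
Key observation: after T9, T5, T8, T2 the pool peaks at (4, 9, 5), and each blocked process is short somewhere: T3 on res3; T6 on res3; T4 on res1.
After a pretend grant, a maximal execution: T9, T5, T8, T2 — then nothing else fits. Verifying each step:
  pool = (2, 3, 1)
  T9: need (1, 3, 1) fits (2, 3, 1); releases (1, 3, 2), pool now (3, 6, 3)
  T5: need (3, 1, 0) fits (3, 6, 3); releases (1, 1, 1), pool now (4, 7, 4)
  T8: need (3, 6, 1) fits (4, 7, 4); releases (0, 1, 1), pool now (4, 8, 5)
  T2: need (4, 6, 5) fits (4, 8, 5); releases (0, 1, 0), pool now (4, 9, 5)
  blocked: T3 wants (3, 3, 6), pool (4, 9, 5) — not enough res3
  blocked: T6 wants (4, 3, 6), pool (4, 9, 5) — not enough res3
  blocked: T4 wants (5, 5, 1), pool (4, 9, 5) — not enough res1
Processes that could never finish after the grant: T3, T6 and T4.


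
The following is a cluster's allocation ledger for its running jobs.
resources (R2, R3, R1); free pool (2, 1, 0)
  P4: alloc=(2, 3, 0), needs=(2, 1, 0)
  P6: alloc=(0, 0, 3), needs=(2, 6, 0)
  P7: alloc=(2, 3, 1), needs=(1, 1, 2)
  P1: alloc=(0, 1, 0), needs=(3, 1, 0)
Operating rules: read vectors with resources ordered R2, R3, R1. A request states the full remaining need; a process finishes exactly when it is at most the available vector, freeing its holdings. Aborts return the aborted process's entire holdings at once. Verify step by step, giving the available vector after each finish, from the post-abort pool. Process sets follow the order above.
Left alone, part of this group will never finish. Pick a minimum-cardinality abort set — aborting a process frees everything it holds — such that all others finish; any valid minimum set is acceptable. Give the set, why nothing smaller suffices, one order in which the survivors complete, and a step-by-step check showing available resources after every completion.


Abort P7.
Key observation: P6 had no path to completion before; after the abort of P7 ((2, 3, 1) returned), step 2 is where it fits.
Minimality: the empty abort set fails — the state is deadlocked as it stands.
One survivor order: P4, P6, P1. Verifying each step (post-abort pool first):
  pool = (4, 4, 1)
  run P4 (needs (2, 1, 0), free (4, 4, 1)); after release of (2, 3, 0) the pool is (6, 7, 1)
  run P6 (needs (2, 6, 0), free (6, 7, 1)); after release of (0, 0, 3) the pool is (6, 7, 4)
  run P1 (needs (3, 1, 0), free (6, 7, 4)); after release of (0, 1, 0) the pool is (6, 8, 4)


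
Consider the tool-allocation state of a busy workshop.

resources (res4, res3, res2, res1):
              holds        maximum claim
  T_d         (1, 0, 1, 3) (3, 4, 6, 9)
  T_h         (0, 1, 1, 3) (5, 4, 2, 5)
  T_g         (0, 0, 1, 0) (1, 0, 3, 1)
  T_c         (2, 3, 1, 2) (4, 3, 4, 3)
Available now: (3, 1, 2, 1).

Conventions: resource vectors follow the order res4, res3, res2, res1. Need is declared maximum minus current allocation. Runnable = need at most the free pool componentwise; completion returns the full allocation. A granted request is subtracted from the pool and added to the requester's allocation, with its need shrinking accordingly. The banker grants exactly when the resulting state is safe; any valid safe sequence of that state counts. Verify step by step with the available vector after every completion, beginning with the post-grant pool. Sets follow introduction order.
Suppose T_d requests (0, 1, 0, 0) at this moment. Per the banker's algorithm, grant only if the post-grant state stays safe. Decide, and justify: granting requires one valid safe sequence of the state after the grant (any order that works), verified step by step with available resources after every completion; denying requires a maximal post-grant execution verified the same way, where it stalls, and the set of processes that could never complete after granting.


GRANT. The post-grant state is safe; one safe sequence: T_g, T_c, T_h, T_d.
Key observation: with (3, 0, 2, 1) left after the transfer, T_g can run at once — the state stays safe.
Verifying the post-grant state step by step:
  pool = (3, 0, 2, 1)
  T_g: need (1, 0, 2, 1) fits (3, 0, 2, 1); releases (0, 0, 1, 0), pool now (3, 0, 3, 1)
  T_c: need (2, 0, 3, 1) fits (3, 0, 3, 1); releases (2, 3, 1, 2), pool now (5, 3, 4, 3)
  T_h: need (5, 3, 1, 2) fits (5, 3, 4, 3); releases (0, 1, 1, 3), pool now (5, 4, 5, 6)
  T_d: need (2, 3, 5, 6) fits (5, 4, 5, 6); releases (1, 1, 1, 3), pool now (6, 5, 6, 9)


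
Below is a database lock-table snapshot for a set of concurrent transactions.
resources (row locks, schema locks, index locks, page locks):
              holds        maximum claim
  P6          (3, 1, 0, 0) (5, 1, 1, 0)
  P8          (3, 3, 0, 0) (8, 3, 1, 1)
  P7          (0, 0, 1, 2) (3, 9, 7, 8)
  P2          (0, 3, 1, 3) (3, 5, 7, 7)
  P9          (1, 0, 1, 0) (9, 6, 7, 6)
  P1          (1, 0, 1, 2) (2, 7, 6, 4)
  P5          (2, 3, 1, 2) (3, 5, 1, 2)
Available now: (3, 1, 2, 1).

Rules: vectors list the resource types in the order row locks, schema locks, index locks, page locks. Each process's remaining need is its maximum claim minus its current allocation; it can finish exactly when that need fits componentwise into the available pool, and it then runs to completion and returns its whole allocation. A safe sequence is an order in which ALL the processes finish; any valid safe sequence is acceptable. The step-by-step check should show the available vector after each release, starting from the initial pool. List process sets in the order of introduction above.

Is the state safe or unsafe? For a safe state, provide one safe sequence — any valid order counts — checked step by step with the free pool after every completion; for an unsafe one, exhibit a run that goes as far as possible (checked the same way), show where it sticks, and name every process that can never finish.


UNSAFE.
Key observation: P6, P8, P5 can finish, but then (11, 8, 3, 3) is all there is, and the blocked group's index locks demands exceed it.
Going as far as possible: P6, P8, P5; after that, nothing fits. Verifying each step:
  pool = (3, 1, 2, 1)
  P6: need (2, 0, 1, 0) fits (3, 1, 2, 1); releases (3, 1, 0, 0), pool now (6, 2, 2, 1)
  P8: need (5, 0, 1, 1) fits (6, 2, 2, 1); releases (3, 3, 0, 0), pool now (9, 5, 2, 1)
  P5: need (1, 2, 0, 0) fits (9, 5, 2, 1); releases (2, 3, 1, 2), pool now (11, 8, 3, 3)
  blocked: P7 wants (3, 9, 6, 6), pool (11, 8, 3, 3) — not enough schema locks, index locks and page locks
  blocked: P2 wants (3, 2, 6, 4), pool (11, 8, 3, 3) — not enough index locks and page locks
  blocked: P9 wants (8, 6, 6, 6), pool (11, 8, 3, 3) — not enough index locks and page locks
  blocked: P1 wants (1, 7, 5, 2), pool (11, 8, 3, 3) — not enough index locks
Permanently blocked: P7, P2, P9 and P1.


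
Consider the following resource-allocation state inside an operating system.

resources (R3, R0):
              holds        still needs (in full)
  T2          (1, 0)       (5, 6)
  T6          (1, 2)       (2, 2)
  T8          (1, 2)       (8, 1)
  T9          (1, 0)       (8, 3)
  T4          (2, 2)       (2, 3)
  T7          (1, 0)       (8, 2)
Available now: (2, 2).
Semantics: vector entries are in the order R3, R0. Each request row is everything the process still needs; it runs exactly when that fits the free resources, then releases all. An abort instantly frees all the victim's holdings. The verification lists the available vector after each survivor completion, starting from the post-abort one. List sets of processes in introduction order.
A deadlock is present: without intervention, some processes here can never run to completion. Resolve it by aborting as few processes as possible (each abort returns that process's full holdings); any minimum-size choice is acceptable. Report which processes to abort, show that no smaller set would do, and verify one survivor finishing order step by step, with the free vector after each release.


The answer: abort T9 and T7.
Key observation: T8 had no path to completion before; after the abort of T9 and T7 ((2, 0) returned), step 4 is where it fits.
No one abort is enough; case by case: T2 alone leaves T8 blocked (short on R3); T6 alone leaves T8 blocked (short on R3); T8 alone leaves T9 blocked (short on R3); T9 alone leaves T8 blocked (short on R3); T4 alone leaves T8 blocked (short on R3); T7 alone leaves T8 blocked (short on R3).
One survivor order: T6, T4, T2, T8. Verifying each step (post-abort pool first):
  pool = (4, 2)
  T6: need (2, 2) fits (4, 2); releases (1, 2), pool now (5, 4)
  T4: need (2, 3) fits (5, 4); releases (2, 2), pool now (7, 6)
  T2: need (5, 6) fits (7, 6); releases (1, 0), pool now (8, 6)
  T8: need (8, 1) fits (8, 6); releases (1, 2), pool now (9, 8)


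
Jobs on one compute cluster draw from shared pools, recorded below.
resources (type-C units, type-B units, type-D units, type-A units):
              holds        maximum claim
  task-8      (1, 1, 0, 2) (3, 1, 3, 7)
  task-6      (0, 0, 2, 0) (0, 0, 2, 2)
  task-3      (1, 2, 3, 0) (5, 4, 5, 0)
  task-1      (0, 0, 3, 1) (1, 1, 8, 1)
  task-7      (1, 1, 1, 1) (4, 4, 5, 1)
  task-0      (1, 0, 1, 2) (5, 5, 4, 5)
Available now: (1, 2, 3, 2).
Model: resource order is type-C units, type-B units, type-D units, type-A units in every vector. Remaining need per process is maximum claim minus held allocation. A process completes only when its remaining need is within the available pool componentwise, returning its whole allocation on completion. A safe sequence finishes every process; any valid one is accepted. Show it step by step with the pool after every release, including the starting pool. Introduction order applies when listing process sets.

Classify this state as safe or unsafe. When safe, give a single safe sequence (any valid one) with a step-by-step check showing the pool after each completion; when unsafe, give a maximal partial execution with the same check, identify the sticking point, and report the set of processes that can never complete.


The state is UNSAFE.
Key observation: the pool after task-6, task-1 is (1, 2, 8, 3); every surviving request exceeds it in type-C units, so progress ends there.
Going as far as possible: task-6, task-1; after that, nothing fits. Check, step by step:
  pool = (1, 2, 3, 2)
  run task-6 (needs (0, 0, 0, 2), free (1, 2, 3, 2)); after release of (0, 0, 2, 0) the pool is (1, 2, 5, 2)
  run task-1 (needs (1, 1, 5, 0), free (1, 2, 5, 2)); after release of (0, 0, 3, 1) the pool is (1, 2, 8, 3)
  task-8 cannot run: need (2, 0, 3, 5) vs free (1, 2, 8, 3) (insufficient type-C units and type-A units)
  task-3 cannot run: need (4, 2, 2, 0) vs free (1, 2, 8, 3) (insufficient type-C units)
  task-7 cannot run: need (3, 3, 4, 0) vs free (1, 2, 8, 3) (insufficient type-C units and type-B units)
  task-0 cannot run: need (4, 5, 3, 3) vs free (1, 2, 8, 3) (insufficient type-C units and type-B units)
Permanently blocked: task-8, task-3, task-7 and task-0.


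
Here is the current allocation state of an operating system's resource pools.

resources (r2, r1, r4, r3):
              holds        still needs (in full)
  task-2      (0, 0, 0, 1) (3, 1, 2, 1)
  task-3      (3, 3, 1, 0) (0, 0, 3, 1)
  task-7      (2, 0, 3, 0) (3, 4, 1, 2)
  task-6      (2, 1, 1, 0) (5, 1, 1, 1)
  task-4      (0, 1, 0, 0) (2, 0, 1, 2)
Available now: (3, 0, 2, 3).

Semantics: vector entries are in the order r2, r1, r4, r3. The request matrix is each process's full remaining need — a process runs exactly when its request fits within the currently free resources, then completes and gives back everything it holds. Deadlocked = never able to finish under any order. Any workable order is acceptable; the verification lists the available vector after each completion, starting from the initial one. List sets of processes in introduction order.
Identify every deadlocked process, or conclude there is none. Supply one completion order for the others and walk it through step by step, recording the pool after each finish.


Deadlocked: task-3, task-7 and task-6.
Key observation: after task-4, task-2 the pool peaks at (3, 1, 2, 4), and each blocked process is short somewhere: task-3 on r4; task-7 on r1; task-6 on r2.
The rest can finish in the order task-4, task-2. Walking it through:
  pool = (3, 0, 2, 3)
  run task-4 (needs (2, 0, 1, 2), free (3, 0, 2, 3)); after release of (0, 1, 0, 0) the pool is (3, 1, 2, 3)
  run task-2 (needs (3, 1, 2, 1), free (3, 1, 2, 3)); after release of (0, 0, 0, 1) the pool is (3, 1, 2, 4)
The blocked processes can never fit:
  task-3 still needs (0, 0, 3, 1) but only (3, 1, 2, 4) is free — short on r4
  task-7 still needs (3, 4, 1, 2) but only (3, 1, 2, 4) is free — short on r1
  task-6 still needs (5, 1, 1, 1) but only (3, 1, 2, 4) is free — short on r2


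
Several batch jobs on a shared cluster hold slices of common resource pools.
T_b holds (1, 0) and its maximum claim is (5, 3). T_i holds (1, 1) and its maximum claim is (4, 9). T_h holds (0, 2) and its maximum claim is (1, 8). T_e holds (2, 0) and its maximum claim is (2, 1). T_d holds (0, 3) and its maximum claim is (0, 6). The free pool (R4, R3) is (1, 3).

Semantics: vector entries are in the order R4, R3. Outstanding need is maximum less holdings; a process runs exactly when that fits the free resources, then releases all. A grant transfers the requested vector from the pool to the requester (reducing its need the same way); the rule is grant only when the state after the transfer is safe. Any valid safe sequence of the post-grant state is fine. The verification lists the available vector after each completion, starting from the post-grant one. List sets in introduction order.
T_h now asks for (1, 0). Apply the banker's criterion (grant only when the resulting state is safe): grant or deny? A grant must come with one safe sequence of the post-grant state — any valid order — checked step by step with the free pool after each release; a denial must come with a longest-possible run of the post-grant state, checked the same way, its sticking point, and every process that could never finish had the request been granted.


GRANT. The post-grant state is safe; one safe sequence: T_d, T_h, T_e, T_i, T_b.
Key observation: granting shrinks the pool to (0, 3), yet T_d still fits and the chain goes through.
Step-by-step check of the post-grant state:
  pool = (0, 3)
  T_d: need (0, 3) fits (0, 3); releases (0, 3), pool now (0, 6)
  T_h: need (0, 6) fits (0, 6); releases (1, 2), pool now (1, 8)
  T_e: need (0, 1) fits (1, 8); releases (2, 0), pool now (3, 8)
  T_i: need (3, 8) fits (3, 8); releases (1, 1), pool now (4, 9)
  T_b: need (4, 3) fits (4, 9); releases (1, 0), pool now (5, 9)


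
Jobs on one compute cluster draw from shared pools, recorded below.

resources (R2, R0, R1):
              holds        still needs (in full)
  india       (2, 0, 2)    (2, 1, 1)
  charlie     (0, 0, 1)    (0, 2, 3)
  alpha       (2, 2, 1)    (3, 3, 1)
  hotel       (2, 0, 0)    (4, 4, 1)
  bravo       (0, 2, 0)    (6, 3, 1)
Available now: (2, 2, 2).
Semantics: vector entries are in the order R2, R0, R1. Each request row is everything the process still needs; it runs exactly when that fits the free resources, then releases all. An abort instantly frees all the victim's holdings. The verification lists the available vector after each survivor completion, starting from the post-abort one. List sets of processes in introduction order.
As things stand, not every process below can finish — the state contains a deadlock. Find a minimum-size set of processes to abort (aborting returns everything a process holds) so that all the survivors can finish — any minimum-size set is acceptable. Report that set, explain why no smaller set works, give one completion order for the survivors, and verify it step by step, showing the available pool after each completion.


Abort bravo.
Key observation: aborting bravo returns (0, 2, 0), and alpha — hopeless before — runs at step 2 with the returned capacity in the pool.
Why nothing smaller works: aborting no one leaves the state deadlocked as given.
Survivors finish in the order: india, alpha, charlie, hotel. Step-by-step check (pool after the aborts first):
  pool = (2, 4, 2)
  run india (needs (2, 1, 1), free (2, 4, 2)); after release of (2, 0, 2) the pool is (4, 4, 4)
  run alpha (needs (3, 3, 1), free (4, 4, 4)); after release of (2, 2, 1) the pool is (6, 6, 5)
  run charlie (needs (0, 2, 3), free (6, 6, 5)); after release of (0, 0, 1) the pool is (6, 6, 6)
  run hotel (needs (4, 4, 1), free (6, 6, 6)); after release of (2, 0, 0) the pool is (8, 6, 6)


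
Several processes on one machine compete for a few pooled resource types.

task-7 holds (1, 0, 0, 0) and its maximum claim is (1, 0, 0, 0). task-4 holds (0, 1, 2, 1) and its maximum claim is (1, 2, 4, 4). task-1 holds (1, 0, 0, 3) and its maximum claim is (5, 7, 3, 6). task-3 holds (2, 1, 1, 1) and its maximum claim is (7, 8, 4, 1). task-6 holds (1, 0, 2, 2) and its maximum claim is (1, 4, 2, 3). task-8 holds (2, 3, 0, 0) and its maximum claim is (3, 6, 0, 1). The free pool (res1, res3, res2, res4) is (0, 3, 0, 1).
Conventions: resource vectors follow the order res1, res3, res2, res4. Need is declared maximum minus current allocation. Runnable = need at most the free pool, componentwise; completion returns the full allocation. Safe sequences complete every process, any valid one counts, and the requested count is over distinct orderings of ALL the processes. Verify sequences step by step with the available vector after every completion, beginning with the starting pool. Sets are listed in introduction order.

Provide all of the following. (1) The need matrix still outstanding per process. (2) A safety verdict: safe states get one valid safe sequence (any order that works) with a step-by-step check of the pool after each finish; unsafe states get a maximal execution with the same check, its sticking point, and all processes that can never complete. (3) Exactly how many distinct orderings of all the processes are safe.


(1) Outstanding need per process (order res1, res3, res2, res4):
  task-7: (0, 0, 0, 0)
  task-4: (1, 1, 2, 3)
  task-1: (4, 7, 3, 3)
  task-3: (5, 7, 3, 0)
  task-6: (0, 4, 0, 1)
  task-8: (1, 3, 0, 1)
(2) SAFE, for example via the order task-7, task-8, task-6, task-4, task-1, task-3.
Key observation: the order's first zero-slack moment is task-8 ((1, 3, 0, 1) needed, (1, 3, 0, 1) free — a requested resource with nothing to spare).
Verifying each step:
  pool = (0, 3, 0, 1)
  run task-7 (needs (0, 0, 0, 0), free (0, 3, 0, 1)); after release of (1, 0, 0, 0) the pool is (1, 3, 0, 1)
  run task-8 (needs (1, 3, 0, 1), free (1, 3, 0, 1)); after release of (2, 3, 0, 0) the pool is (3, 6, 0, 1)
  run task-6 (needs (0, 4, 0, 1), free (3, 6, 0, 1)); after release of (1, 0, 2, 2) the pool is (4, 6, 2, 3)
  run task-4 (needs (1, 1, 2, 3), free (4, 6, 2, 3)); after release of (0, 1, 2, 1) the pool is (4, 7, 4, 4)
  run task-1 (needs (4, 7, 3, 3), free (4, 7, 4, 4)); after release of (1, 0, 0, 3) the pool is (5, 7, 4, 7)
  run task-3 (needs (5, 7, 3, 0), free (5, 7, 4, 7)); after release of (2, 1, 1, 1) the pool is (7, 8, 5, 8)
(3) The exact count: 1 of the possible complete orderings is a safe sequence.


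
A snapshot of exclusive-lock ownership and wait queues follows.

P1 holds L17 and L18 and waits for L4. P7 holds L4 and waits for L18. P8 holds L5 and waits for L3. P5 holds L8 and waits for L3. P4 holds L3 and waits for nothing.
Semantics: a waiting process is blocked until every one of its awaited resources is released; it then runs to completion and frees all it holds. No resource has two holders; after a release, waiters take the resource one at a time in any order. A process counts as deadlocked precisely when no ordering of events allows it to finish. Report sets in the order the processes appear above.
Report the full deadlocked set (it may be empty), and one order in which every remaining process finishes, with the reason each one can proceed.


Deadlocked: P1 and P7.
Key observation: nobody on the ring P1 -> P7 -> P1 can start until another member finishes, which never happens; no other process is dragged down with it.
The rest can finish in the order P4, P5, P8.
Step-by-step check:
  P4 waits on nothing -> runs at once and releases L3
  P5: everything it awaited (L3) is free; runs, freeing L8
  P8: everything it awaited (L3) is free; runs, freeing L5


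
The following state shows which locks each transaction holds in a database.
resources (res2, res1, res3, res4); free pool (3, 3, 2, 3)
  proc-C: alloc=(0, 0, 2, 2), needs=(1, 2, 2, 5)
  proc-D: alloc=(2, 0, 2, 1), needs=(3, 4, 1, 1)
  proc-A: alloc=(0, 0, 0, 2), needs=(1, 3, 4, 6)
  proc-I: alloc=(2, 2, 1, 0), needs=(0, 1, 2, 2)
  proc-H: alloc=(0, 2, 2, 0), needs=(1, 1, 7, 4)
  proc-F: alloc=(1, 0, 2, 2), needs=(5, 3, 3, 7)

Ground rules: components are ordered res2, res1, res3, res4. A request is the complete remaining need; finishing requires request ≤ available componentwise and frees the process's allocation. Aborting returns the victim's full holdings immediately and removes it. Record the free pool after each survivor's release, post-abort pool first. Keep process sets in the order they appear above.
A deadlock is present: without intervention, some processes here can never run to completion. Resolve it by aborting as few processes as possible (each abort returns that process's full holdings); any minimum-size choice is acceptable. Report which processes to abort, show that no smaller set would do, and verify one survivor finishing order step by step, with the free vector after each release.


The answer: abort proc-A.
Key observation: no ordering could ever have run proc-C before the abort of proc-A; with (0, 0, 0, 2) back in the pool it fits at step 2.
Why nothing smaller works: aborting no one leaves the state deadlocked as given.
The survivors complete as proc-I, proc-C, proc-F, proc-D, proc-H. Check, step by step (starting from the post-abort pool):
  pool = (3, 3, 2, 5)
  proc-I needs (0, 1, 2, 2) <= (3, 3, 2, 5) -> finishes; pool += (2, 2, 1, 0) = (5, 5, 3, 5)
  proc-C needs (1, 2, 2, 5) <= (5, 5, 3, 5) -> finishes; pool += (0, 0, 2, 2) = (5, 5, 5, 7)
  proc-F needs (5, 3, 3, 7) <= (5, 5, 5, 7) -> finishes; pool += (1, 0, 2, 2) = (6, 5, 7, 9)
  proc-D needs (3, 4, 1, 1) <= (6, 5, 7, 9) -> finishes; pool += (2, 0, 2, 1) = (8, 5, 9, 10)
  proc-H needs (1, 1, 7, 4) <= (8, 5, 9, 10) -> finishes; pool += (0, 2, 2, 0) = (8, 7, 11, 10)


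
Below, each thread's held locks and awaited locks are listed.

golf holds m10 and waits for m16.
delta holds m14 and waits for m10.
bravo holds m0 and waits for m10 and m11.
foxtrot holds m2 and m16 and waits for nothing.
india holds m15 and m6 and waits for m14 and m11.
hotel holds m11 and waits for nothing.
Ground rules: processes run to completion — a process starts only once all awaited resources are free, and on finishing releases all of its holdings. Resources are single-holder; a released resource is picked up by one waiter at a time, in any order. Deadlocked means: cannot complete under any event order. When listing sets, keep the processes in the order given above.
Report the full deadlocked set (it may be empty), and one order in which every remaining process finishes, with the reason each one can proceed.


Nothing here is deadlocked.
Key observation: the waits form no ring: some process can always run, and its releases unblock the others one by one.
One completion order for the rest: foxtrot, hotel, golf, delta, india, bravo.
Verifying each step:
  run foxtrot (it waits on nothing); releases m2 and m16
  run hotel (it waits on nothing); releases m11
  run golf (all its waits — m16 — are resolved); releases m10
  run delta (all its waits — m10 — are resolved); releases m14
  run india (all its waits — m14 and m11 — are resolved); releases m15 and m6
  run bravo (all its waits — m10 and m11 — are resolved); releases m0


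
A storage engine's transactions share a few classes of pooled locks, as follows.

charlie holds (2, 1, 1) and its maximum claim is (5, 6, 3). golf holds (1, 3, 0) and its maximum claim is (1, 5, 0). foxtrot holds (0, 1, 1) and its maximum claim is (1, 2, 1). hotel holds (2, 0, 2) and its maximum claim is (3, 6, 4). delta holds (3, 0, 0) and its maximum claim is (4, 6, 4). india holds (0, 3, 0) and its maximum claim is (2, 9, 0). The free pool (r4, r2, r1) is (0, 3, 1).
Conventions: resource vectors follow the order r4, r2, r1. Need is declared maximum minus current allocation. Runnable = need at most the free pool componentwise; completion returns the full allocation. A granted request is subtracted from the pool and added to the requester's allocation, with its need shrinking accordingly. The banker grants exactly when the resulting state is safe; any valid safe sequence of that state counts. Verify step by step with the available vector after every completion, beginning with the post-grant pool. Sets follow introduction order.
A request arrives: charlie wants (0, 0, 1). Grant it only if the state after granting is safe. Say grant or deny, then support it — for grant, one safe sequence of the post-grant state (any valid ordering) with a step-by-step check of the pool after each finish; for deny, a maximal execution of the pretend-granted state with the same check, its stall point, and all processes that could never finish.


DENY — the pretend-granted state is unsafe.
Key observation: after golf, foxtrot the pool peaks at (1, 7, 1), and each blocked process is short somewhere: charlie on r4; hotel on r1; delta on r1; india on r4.
Pretend the grant happened; the run golf, foxtrot goes as far as possible. Walking it through:
  pool = (0, 3, 0)
  golf: need (0, 2, 0) fits (0, 3, 0); releases (1, 3, 0), pool now (1, 6, 0)
  foxtrot: need (1, 1, 0) fits (1, 6, 0); releases (0, 1, 1), pool now (1, 7, 1)
  blocked: charlie wants (3, 5, 1), pool (1, 7, 1) — not enough r4
  blocked: hotel wants (1, 6, 2), pool (1, 7, 1) — not enough r1
  blocked: delta wants (1, 6, 4), pool (1, 7, 1) — not enough r1
  blocked: india wants (2, 6, 0), pool (1, 7, 1) — not enough r4
Post-grant, the permanently blocked set is charlie, hotel, delta and india.


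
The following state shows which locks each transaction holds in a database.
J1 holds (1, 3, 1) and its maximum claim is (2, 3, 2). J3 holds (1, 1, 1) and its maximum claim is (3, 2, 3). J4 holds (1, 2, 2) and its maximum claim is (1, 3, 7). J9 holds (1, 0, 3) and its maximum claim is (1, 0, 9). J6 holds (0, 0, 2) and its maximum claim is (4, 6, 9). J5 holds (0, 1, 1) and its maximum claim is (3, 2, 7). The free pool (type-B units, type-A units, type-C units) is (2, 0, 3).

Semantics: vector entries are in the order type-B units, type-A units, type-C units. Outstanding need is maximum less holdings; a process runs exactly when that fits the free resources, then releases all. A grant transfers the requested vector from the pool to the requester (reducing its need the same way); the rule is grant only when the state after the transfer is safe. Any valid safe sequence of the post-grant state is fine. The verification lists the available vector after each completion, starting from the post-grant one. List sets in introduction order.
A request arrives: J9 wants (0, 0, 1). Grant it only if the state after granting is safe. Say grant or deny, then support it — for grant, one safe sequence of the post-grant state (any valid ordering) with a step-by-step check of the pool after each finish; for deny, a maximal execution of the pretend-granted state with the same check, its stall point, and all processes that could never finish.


DENY. Granting would leave the state unsafe.
Key observation: type-C units is the bottleneck — with J1, J3 done the pool holds (4, 4, 4), short of every remaining need.
Pretend the grant happened; the run J1, J3 goes as far as possible. Check, step by step:
  pool = (2, 0, 2)
  J1: need (1, 0, 1) fits (2, 0, 2); releases (1, 3, 1), pool now (3, 3, 3)
  J3: need (2, 1, 2) fits (3, 3, 3); releases (1, 1, 1), pool now (4, 4, 4)
  J4 cannot run: need (0, 1, 5) vs free (4, 4, 4) (insufficient type-C units)
  J9 cannot run: need (0, 0, 5) vs free (4, 4, 4) (insufficient type-C units)
  J6 cannot run: need (4, 6, 7) vs free (4, 4, 4) (insufficient type-A units and type-C units)
  J5 cannot run: need (3, 1, 6) vs free (4, 4, 4) (insufficient type-C units)
Had the request been granted, J4, J9, J6 and J5 could never finish.


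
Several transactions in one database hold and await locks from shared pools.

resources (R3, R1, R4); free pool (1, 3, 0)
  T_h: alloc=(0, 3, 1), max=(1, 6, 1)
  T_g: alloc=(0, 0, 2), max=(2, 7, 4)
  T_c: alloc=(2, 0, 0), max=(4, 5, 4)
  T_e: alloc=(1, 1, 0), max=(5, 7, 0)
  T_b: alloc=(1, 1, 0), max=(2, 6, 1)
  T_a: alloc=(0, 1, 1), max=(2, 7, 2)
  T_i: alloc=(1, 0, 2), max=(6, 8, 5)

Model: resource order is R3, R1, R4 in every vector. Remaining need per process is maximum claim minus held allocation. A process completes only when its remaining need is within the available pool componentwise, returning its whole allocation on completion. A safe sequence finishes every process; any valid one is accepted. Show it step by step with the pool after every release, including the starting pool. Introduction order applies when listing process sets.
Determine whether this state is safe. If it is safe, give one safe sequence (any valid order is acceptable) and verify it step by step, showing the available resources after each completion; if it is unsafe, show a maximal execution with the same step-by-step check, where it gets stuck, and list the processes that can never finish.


The state is SAFE; one workable sequence: T_h, T_b, T_a, T_g, T_c, T_e, T_i.
Key observation: T_h marks the first exact bind of the order: its need (1, 3, 0) fits the free (1, 3, 0) with zero slack on a requested resource.
Walking it through:
  pool = (1, 3, 0)
  run T_h (needs (1, 3, 0), free (1, 3, 0)); after release of (0, 3, 1) the pool is (1, 6, 1)
  run T_b (needs (1, 5, 1), free (1, 6, 1)); after release of (1, 1, 0) the pool is (2, 7, 1)
  run T_a (needs (2, 6, 1), free (2, 7, 1)); after release of (0, 1, 1) the pool is (2, 8, 2)
  run T_g (needs (2, 7, 2), free (2, 8, 2)); after release of (0, 0, 2) the pool is (2, 8, 4)
  run T_c (needs (2, 5, 4), free (2, 8, 4)); after release of (2, 0, 0) the pool is (4, 8, 4)
  run T_e (needs (4, 6, 0), free (4, 8, 4)); after release of (1, 1, 0) the pool is (5, 9, 4)
  run T_i (needs (5, 8, 3), free (5, 9, 4)); after release of (1, 0, 2) the pool is (6, 9, 6)


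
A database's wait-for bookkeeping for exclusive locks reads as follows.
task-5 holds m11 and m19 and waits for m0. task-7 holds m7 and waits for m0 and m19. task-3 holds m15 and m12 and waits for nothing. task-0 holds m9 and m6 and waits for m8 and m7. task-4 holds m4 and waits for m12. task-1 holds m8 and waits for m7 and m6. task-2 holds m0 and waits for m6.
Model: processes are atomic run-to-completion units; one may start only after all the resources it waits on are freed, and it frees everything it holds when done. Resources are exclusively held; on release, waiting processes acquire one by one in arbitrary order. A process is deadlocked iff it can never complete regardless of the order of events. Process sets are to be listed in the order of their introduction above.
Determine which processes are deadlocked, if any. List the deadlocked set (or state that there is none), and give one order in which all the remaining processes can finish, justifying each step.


The deadlocked set is task-5, task-7, task-0, task-1 and task-2.
Key observation: the wait chain closes on itself along task-5 -> task-2 -> task-0 -> task-7 -> task-5; task-1 is caught in further circular waits.
The rest can finish in the order task-3, task-4.
Check, step by step:
  run task-3 (it waits on nothing); releases m15 and m12
  run task-4 (all its waits — m12 — are resolved); releases m4
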